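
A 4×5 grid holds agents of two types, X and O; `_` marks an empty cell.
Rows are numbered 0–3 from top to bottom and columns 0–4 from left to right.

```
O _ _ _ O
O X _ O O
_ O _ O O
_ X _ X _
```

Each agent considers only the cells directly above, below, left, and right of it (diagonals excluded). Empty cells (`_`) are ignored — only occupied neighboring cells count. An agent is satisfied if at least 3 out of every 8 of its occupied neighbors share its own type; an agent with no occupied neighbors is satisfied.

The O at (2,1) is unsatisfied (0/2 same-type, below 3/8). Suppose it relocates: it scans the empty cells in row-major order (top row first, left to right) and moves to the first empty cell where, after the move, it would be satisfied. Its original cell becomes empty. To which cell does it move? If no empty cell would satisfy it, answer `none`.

Vacating (2,1). Empty cells in order:
  (0,1): 1/2 same-type → satisfied — stop here.

(0,1)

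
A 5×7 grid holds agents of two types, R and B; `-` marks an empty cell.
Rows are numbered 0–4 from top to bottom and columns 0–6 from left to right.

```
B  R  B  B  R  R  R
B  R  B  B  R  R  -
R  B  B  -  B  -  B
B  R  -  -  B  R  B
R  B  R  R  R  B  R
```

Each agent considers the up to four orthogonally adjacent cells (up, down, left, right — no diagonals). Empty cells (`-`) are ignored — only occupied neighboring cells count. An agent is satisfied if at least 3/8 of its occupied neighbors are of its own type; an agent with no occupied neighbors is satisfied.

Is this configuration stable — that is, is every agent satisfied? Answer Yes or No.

(0,0)B 1/2 ok
(0,1)R 1/3 unhappy
(0,2)B 2/3 ok
(0,3)B 2/3 ok
(0,4)R 2/3 ok
(0,5)R 3/3 ok
(0,6)R 1/1 ok
(1,0)B 1/3 unhappy
(1,1)R 1/4 unhappy
(1,2)B 3/4 ok
(1,3)B 2/3 ok
(1,4)R 2/4 ok
(1,5)R 2/2 ok
(2,0)R 0/3 unhappy
(2,1)B 1/4 unhappy
(2,2)B 2/2 ok
(2,4)B 1/2 ok
(2,6)B 1/1 ok
(3,0)B 0/3 unhappy
(3,1)R 0/3 unhappy
(3,4)B 1/3 unhappy
(3,5)R 0/3 unhappy
(3,6)B 1/3 unhappy
(4,0)R 0/2 unhappy
(4,1)B 0/3 unhappy
(4,2)R 1/2 ok
(4,3)R 2/2 ok
(4,4)R 1/3 unhappy
(4,5)B 0/3 unhappy
(4,6)R 0/2 unhappy
For instance (0,1) has only 1/3 same-type neighbors, below 3/8.

No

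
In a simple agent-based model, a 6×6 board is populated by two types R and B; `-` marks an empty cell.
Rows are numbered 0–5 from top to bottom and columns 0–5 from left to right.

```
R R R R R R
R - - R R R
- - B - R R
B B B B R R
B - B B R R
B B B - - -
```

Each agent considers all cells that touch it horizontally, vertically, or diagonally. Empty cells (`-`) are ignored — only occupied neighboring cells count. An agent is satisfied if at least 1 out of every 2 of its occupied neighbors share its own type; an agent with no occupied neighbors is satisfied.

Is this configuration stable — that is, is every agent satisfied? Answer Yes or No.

Row 0: (0,0)R 2/2 ok · (0,1)R 3/3 ok · (0,2)R 3/3 ok · (0,3)R 4/4 ok · (0,4)R 5/5 ok · (0,5)R 3/3 ok
Row 1: (1,0)R 2/2 ok · (1,3)R 5/6 ok · (1,4)R 7/7 ok · (1,5)R 5/5 ok
Row 2: (2,2)B 3/4 ok · (2,4)R 6/7 ok · (2,5)R 5/5 ok
Row 3: (3,0)B 2/2 ok · (3,1)B 5/5 ok · (3,2)B 5/5 ok · (3,3)B 4/7 ok · (3,4)R 5/7 ok · (3,5)R 5/5 ok
Row 4: (4,0)B 4/4 ok · (4,2)B 6/6 ok · (4,3)B 4/6 ok · (4,4)R 3/5 ok · (4,5)R 3/3 ok
Row 5: (5,0)B 2/2 ok · (5,1)B 4/4 ok · (5,2)B 3/3 ok
All meet the threshold, so the configuration is stable.

Yes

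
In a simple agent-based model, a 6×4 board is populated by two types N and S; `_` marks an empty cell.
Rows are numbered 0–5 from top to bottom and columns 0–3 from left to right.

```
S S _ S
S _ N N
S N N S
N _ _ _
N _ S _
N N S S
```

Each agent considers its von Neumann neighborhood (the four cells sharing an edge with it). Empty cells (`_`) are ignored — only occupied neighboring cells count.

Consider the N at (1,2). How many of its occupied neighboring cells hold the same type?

Occupied neighbors of (1,2): (2,2)=N, (1,3)=N.
Same type (N): 2 of 2.

2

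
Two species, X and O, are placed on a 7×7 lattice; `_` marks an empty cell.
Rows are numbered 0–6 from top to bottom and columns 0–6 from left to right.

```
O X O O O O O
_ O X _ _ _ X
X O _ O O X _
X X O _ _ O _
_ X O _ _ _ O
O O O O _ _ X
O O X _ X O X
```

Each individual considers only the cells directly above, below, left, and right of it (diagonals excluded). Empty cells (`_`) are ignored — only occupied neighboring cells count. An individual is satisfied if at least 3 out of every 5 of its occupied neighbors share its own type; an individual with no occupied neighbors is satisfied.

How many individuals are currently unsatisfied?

Row 0: (0,0)O 0/1 not · (0,1)X 0/3 not · (0,2)O 1/3 not · (0,3)O 2/2 satisfied · (0,4)O 2/2 satisfied · (0,5)O 2/2 satisfied · (0,6)O 1/2 not
Row 1: (1,1)O 1/3 not · (1,2)X 0/2 not · (1,6)X 0/1 not
Row 2: (2,0)X 1/2 not · (2,1)O 1/3 not · (2,3)O 1/1 satisfied · (2,4)O 1/2 not · (2,5)X 0/2 not
Row 3: (3,0)X 2/2 satisfied · (3,1)X 2/4 not · (3,2)O 1/2 not · (3,5)O 0/1 not
Row 4: (4,1)X 1/3 not · (4,2)O 2/3 satisfied · (4,6)O 0/1 not
Row 5: (5,0)O 2/2 satisfied · (5,1)O 3/4 satisfied · (5,2)O 3/4 satisfied · (5,3)O 1/1 satisfied · (5,6)X 1/2 not
Row 6: (6,0)O 2/2 satisfied · (6,1)O 2/3 satisfied · (6,2)X 0/2 not · (6,4)X 0/1 not · (6,5)O 0/2 not · (6,6)X 1/2 not
Unsatisfied: (0,0), (0,1), (0,2), (0,6), (1,1), (1,2), (1,6), (2,0), (2,1), (2,4), (2,5), (3,1), (3,2), (3,5), (4,1), (4,6), (5,6), (6,2), (6,4), (6,5), (6,6) — 21 in total.

21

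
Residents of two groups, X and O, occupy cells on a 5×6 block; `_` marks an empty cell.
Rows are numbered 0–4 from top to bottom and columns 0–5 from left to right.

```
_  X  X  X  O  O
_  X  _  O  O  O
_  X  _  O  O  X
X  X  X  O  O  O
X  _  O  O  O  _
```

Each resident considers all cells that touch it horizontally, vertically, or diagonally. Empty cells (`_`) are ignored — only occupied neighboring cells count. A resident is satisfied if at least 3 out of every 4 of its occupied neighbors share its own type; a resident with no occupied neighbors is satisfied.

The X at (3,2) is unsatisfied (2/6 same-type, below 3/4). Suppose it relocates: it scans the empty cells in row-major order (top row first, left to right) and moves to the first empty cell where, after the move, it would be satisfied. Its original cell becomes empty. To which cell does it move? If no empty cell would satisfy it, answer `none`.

Vacating (3,2). Empty cells in order:
  (0,0): 2/2 same-type → satisfied — stop here.

(0,0)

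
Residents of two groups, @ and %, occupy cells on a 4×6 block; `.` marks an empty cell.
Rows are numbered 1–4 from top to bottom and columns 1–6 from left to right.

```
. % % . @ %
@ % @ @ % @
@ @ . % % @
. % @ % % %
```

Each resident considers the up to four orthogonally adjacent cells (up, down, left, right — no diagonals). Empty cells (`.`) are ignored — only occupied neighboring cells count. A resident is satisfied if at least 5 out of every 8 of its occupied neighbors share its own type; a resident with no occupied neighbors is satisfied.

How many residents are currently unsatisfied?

14

(1,2)% 2/2 satisfied
(1,3)% 1/2 not
(1,5)@ 0/2 not
(1,6)% 0/2 not
(2,1)@ 1/2 not
(2,2)% 1/4 not
(2,3)@ 1/3 not
(2,4)@ 1/3 not
(2,5)% 1/4 not
(2,6)@ 1/3 not
(3,1)@ 2/2 satisfied
(3,2)@ 1/3 not
(3,4)% 2/3 satisfied
(3,5)% 3/4 satisfied
(3,6)@ 1/3 not
(4,2)% 0/2 not
(4,3)@ 0/2 not
(4,4)% 2/3 satisfied
(4,5)% 3/3 satisfied
(4,6)% 1/2 not
Unsatisfied: (1,3), (1,5), (1,6), (2,1), (2,2), (2,3), (2,4), (2,5), (2,6), (3,2), (3,6), (4,2), (4,3), (4,6) — 14 in total.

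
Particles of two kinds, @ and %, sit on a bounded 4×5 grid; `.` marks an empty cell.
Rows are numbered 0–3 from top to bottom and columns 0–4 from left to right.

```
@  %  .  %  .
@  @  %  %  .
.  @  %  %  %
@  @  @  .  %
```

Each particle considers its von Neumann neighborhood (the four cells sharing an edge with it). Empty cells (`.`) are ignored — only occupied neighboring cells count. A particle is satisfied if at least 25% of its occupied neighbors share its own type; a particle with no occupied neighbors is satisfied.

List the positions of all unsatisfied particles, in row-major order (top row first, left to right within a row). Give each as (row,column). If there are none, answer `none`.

Row 0: (0,0)@ 1/2 ok · (0,1)% 0/2 unhappy · (0,3)% 1/1 ok
Row 1: (1,0)@ 2/2 ok · (1,1)@ 2/4 ok · (1,2)% 2/3 ok · (1,3)% 3/3 ok
Row 2: (2,1)@ 2/3 ok · (2,2)% 2/4 ok · (2,3)% 3/3 ok · (2,4)% 2/2 ok
Row 3: (3,0)@ 1/1 ok · (3,1)@ 3/3 ok · (3,2)@ 1/2 ok · (3,4)% 1/1 ok

(0,1)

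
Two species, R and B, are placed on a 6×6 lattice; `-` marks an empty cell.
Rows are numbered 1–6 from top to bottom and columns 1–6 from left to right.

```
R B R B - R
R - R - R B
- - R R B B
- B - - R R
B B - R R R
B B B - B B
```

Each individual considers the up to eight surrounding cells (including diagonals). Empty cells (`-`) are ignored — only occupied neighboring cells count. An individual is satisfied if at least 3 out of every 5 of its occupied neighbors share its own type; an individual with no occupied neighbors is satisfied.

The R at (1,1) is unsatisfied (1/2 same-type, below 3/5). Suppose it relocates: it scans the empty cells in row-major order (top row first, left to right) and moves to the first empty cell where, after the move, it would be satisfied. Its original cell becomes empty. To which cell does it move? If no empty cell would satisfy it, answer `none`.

Vacating (1,1). Empty cells in order:
  (1,5): 2/4 same-type → still unsatisfied.
  (2,2): 4/5 same-type → satisfied — stop here.

(2,2)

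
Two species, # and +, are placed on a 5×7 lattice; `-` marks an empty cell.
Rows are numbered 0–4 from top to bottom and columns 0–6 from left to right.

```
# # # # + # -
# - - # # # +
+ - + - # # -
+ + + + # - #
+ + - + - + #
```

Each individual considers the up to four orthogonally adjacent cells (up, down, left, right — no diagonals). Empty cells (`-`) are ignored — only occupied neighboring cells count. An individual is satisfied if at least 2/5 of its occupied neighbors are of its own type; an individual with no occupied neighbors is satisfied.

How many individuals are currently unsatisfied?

Row 0: (0,0)# 2/2 satisfied · (0,1)# 2/2 satisfied · (0,2)# 2/2 satisfied · (0,3)# 2/3 satisfied · (0,4)+ 0/3 not · (0,5)# 1/2 satisfied
Row 1: (1,0)# 1/2 satisfied · (1,3)# 2/2 satisfied · (1,4)# 3/4 satisfied · (1,5)# 3/4 satisfied · (1,6)+ 0/1 not
Row 2: (2,0)+ 1/2 satisfied · (2,2)+ 1/1 satisfied · (2,4)# 3/3 satisfied · (2,5)# 2/2 satisfied
Row 3: (3,0)+ 3/3 satisfied · (3,1)+ 3/3 satisfied · (3,2)+ 3/3 satisfied · (3,3)+ 2/3 satisfied · (3,4)# 1/2 satisfied · (3,6)# 1/1 satisfied
Row 4: (4,0)+ 2/2 satisfied · (4,1)+ 2/2 satisfied · (4,3)+ 1/1 satisfied · (4,5)+ 0/1 not · (4,6)# 1/2 satisfied
Unsatisfied: (0,4), (1,6), (4,5) — 3 in total.

3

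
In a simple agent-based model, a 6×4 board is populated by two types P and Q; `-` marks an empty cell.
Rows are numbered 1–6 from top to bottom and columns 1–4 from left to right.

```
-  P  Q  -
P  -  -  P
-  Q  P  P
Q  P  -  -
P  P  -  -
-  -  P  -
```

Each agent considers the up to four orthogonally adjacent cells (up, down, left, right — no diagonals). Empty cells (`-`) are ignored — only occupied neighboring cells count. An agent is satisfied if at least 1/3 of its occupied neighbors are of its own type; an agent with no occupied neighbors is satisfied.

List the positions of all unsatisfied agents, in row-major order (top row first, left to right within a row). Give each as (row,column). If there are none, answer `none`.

(1,2), (1,3), (3,2), (4,1)

Row 1: (1,2)P 0/1 not · (1,3)Q 0/1 not
Row 2: (2,1)P 0/0 satisfied · (2,4)P 1/1 satisfied
Row 3: (3,2)Q 0/2 not · (3,3)P 1/2 satisfied · (3,4)P 2/2 satisfied
Row 4: (4,1)Q 0/2 not · (4,2)P 1/3 satisfied
Row 5: (5,1)P 1/2 satisfied · (5,2)P 2/2 satisfied
Row 6: (6,3)P 0/0 satisfied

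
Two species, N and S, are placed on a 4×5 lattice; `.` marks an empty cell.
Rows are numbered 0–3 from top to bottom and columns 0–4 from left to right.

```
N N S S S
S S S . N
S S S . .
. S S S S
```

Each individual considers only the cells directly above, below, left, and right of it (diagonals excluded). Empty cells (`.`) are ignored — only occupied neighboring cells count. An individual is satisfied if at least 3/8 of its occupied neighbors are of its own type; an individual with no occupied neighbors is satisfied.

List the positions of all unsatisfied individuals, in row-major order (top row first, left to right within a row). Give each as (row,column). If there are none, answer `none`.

(0,0)N 1/2 ok
(0,1)N 1/3 unhappy
(0,2)S 2/3 ok
(0,3)S 2/2 ok
(0,4)S 1/2 ok
(1,0)S 2/3 ok
(1,1)S 3/4 ok
(1,2)S 3/3 ok
(1,4)N 0/1 unhappy
(2,0)S 2/2 ok
(2,1)S 4/4 ok
(2,2)S 3/3 ok
(3,1)S 2/2 ok
(3,2)S 3/3 ok
(3,3)S 2/2 ok
(3,4)S 1/1 ok

(0,1), (1,4)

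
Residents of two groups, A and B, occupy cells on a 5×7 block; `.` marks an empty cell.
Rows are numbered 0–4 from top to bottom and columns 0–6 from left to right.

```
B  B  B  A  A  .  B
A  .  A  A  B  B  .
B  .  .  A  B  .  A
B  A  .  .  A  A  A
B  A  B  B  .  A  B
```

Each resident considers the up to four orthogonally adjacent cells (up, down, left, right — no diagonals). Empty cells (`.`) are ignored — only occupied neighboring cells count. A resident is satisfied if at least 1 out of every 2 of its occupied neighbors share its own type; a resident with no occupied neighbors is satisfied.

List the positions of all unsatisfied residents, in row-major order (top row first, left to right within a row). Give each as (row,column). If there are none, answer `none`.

(0,2), (1,0), (2,4), (4,1), (4,6)

Row 0: (0,0)B 1/2 satisfied · (0,1)B 2/2 satisfied · (0,2)B 1/3 not · (0,3)A 2/3 satisfied · (0,4)A 1/2 satisfied · (0,6)B 0/0 satisfied
Row 1: (1,0)A 0/2 not · (1,2)A 1/2 satisfied · (1,3)A 3/4 satisfied · (1,4)B 2/4 satisfied · (1,5)B 1/1 satisfied
Row 2: (2,0)B 1/2 satisfied · (2,3)A 1/2 satisfied · (2,4)B 1/3 not · (2,6)A 1/1 satisfied
Row 3: (3,0)B 2/3 satisfied · (3,1)A 1/2 satisfied · (3,4)A 1/2 satisfied · (3,5)A 3/3 satisfied · (3,6)A 2/3 satisfied
Row 4: (4,0)B 1/2 satisfied · (4,1)A 1/3 not · (4,2)B 1/2 satisfied · (4,3)B 1/1 satisfied · (4,5)A 1/2 satisfied · (4,6)B 0/2 not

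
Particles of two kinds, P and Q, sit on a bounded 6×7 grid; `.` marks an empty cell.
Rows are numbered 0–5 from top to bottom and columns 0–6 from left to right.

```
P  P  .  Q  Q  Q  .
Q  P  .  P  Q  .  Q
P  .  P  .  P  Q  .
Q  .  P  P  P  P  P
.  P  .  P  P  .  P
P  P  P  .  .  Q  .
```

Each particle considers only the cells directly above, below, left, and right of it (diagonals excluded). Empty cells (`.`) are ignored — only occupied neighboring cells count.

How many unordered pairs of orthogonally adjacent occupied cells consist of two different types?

Scan each occupied cell's neighbors to the right and below so each pair is counted once.
From row 0: 2 unlike of 7 pairs (running 2/7).
From row 1: 4 unlike of 4 pairs (running 6/11).
From row 2: 3 unlike of 5 pairs (running 9/16).
From row 3: 0 unlike of 7 pairs (running 9/23).
From row 4: 0 unlike of 2 pairs (running 9/25).
From row 5: 0 unlike of 2 pairs (running 9/27).
Total adjacent occupied pairs: 27; unlike-type pairs: 9.

9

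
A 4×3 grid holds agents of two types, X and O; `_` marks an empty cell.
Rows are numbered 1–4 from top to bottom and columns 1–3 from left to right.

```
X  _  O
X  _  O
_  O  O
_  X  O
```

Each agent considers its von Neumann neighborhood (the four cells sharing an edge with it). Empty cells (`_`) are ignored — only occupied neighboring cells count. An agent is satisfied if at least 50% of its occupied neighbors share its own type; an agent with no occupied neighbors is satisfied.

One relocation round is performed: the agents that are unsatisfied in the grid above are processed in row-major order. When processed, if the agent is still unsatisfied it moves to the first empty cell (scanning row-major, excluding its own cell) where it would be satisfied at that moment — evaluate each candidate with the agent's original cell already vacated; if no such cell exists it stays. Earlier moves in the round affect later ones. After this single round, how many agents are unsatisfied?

0

Initially unsatisfied (in order): (4,2).
  (4,2) → (1,2).
Resulting grid:
X X O
X _ O
_ O O
_ _ O
All satisfied now.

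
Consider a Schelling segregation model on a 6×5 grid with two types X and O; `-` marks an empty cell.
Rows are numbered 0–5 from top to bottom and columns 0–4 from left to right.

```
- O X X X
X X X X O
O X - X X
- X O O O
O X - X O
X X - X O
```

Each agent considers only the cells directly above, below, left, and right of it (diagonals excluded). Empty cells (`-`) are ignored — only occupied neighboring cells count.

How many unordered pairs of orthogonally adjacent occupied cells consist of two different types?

Scan each occupied cell's neighbors to the right and below so each pair is counted once.
Row 0: O(0,1)–X(0,2)≠ O(0,1)–X(1,1)≠ X(0,2)–X(0,3)= X(0,2)–X(1,2)= X(0,3)–X(0,4)= X(0,3)–X(1,3)= X(0,4)–O(1,4)≠  → 3/7 unlike.
Row 1: X(1,0)–X(1,1)= X(1,0)–O(2,0)≠ X(1,1)–X(1,2)= X(1,1)–X(2,1)= X(1,2)–X(1,3)= X(1,3)–O(1,4)≠ X(1,3)–X(2,3)= O(1,4)–X(2,4)≠  → 3/8 unlike.
Row 2: O(2,0)–X(2,1)≠ X(2,1)–X(3,1)= X(2,3)–X(2,4)= X(2,3)–O(3,3)≠ X(2,4)–O(3,4)≠  → 3/5 unlike.
Row 3: X(3,1)–O(3,2)≠ X(3,1)–X(4,1)= O(3,2)–O(3,3)= O(3,3)–O(3,4)= O(3,3)–X(4,3)≠ O(3,4)–O(4,4)=  → 2/6 unlike.
Row 4: O(4,0)–X(4,1)≠ O(4,0)–X(5,0)≠ X(4,1)–X(5,1)= X(4,3)–O(4,4)≠ X(4,3)–X(5,3)= O(4,4)–O(5,4)=  → 3/6 unlike.
Row 5: X(5,0)–X(5,1)= X(5,3)–O(5,4)≠  → 1/2 unlike.
Total adjacent occupied pairs: 34; unlike-type pairs: 15.

15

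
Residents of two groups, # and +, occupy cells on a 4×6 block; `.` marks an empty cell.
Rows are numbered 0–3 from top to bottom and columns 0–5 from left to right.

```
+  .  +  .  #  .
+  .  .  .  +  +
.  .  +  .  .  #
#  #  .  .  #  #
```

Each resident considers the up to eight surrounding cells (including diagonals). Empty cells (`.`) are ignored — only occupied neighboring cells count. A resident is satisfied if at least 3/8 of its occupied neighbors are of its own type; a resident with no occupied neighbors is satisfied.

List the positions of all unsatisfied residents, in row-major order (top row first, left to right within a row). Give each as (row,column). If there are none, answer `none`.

(0,0)+ 1/1 ✓
(0,2)+ 0/0 ✓
(0,4)# 0/2 ✗
(1,0)+ 1/1 ✓
(1,4)+ 1/3 ✗
(1,5)+ 1/3 ✗
(2,2)+ 0/1 ✗
(2,5)# 2/4 ✓
(3,0)# 1/1 ✓
(3,1)# 1/2 ✓
(3,4)# 2/2 ✓
(3,5)# 2/2 ✓

(0,4), (1,4), (1,5), (2,2)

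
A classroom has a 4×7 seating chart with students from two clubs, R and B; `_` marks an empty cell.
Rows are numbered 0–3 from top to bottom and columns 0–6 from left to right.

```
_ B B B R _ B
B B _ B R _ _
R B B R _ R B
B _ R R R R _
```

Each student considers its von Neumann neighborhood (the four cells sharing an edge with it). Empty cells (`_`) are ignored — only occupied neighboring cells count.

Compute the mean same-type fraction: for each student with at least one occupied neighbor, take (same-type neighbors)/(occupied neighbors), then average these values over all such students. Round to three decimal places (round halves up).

(0,1)B 2/2
(0,2)B 2/2
(0,3)B 2/3
(0,4)R 1/2
(0,6)B — no occupied neighbors
(1,0)B 1/2
(1,1)B 3/3
(1,3)B 1/3
(1,4)R 1/2
(2,0)R 0/3
(2,1)B 2/3
(2,2)B 1/3
(2,3)R 1/3
(2,5)R 1/2
(2,6)B 0/1
(3,0)B 0/1
(3,2)R 1/2
(3,3)R 3/3
(3,4)R 2/2
(3,5)R 2/2
Sum over 19 students: 2/2 + 2/2 + 2/3 + 1/2 + 1/2 + 3/3 + 1/3 + 1/2 + 0/3 + 2/3 + 1/3 + 1/3 + 1/2 + 0/1 + 0/1 + 1/2 + 3/3 + 2/2 + 2/2 = 65/6; mean = 65/6 ÷ 19 = 65/114 = 0.570175… → 0.570.

0.570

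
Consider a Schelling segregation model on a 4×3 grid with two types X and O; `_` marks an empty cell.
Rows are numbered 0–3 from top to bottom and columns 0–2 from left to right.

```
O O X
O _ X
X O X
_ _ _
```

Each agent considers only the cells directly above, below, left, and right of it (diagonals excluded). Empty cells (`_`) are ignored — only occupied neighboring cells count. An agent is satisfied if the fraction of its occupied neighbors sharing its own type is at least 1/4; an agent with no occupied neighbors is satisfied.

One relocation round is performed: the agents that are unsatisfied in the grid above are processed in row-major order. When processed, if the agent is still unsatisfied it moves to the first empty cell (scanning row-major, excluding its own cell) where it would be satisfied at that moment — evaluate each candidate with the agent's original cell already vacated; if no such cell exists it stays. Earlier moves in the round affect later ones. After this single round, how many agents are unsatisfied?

Initially unsatisfied (in order): (2,0), (2,1).
  (2,0) → (1,1).
  (2,1) → (2,0).
Resulting grid:
O O X
O X X
O _ X
_ _ _
All satisfied now.

0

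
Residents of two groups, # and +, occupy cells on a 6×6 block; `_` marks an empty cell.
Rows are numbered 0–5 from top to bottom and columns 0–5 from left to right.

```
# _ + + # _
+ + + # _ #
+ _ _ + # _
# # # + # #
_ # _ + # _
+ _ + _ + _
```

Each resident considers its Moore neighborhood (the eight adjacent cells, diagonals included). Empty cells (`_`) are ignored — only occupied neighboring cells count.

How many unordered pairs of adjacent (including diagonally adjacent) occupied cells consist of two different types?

Scan each occupied cell's neighbors to the right and below (and the two forward diagonals) so each pair is counted once.
From row 0: 5 unlike of 11 pairs (running 5/11).
From row 1: 2 unlike of 9 pairs (running 7/20).
From row 2: 6 unlike of 9 pairs (running 13/29).
From row 3: 5 unlike of 14 pairs (running 18/43).
From row 4: 4 unlike of 6 pairs (running 22/49).
Total adjacent occupied pairs: 49; unlike-type pairs: 22.

22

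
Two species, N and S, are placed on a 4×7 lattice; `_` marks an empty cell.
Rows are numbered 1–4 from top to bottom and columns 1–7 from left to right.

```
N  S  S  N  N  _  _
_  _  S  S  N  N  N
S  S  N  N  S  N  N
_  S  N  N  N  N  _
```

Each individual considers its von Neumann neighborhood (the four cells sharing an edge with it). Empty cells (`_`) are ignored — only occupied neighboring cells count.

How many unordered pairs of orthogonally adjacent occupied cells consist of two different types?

12

Scan each occupied cell's neighbors to the right and below so each pair is counted once.
From row 1: 3 unlike of 7 pairs (running 3/7).
From row 2: 4 unlike of 9 pairs (running 7/16).
From row 3: 4 unlike of 11 pairs (running 11/27).
From row 4: 1 unlike of 4 pairs (running 12/31).
Total adjacent occupied pairs: 31; unlike-type pairs: 12.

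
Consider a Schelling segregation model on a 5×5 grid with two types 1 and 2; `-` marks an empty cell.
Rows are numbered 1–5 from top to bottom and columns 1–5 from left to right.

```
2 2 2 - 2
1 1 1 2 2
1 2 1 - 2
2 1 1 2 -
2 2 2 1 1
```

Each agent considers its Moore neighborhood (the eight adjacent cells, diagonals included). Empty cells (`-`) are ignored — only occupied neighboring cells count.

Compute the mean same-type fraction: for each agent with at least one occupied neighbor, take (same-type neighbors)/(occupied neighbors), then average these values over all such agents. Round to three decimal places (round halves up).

(1,1)2 1/3
(1,2)2 2/5
(1,3)2 2/4
(1,5)2 2/2
(2,1)1 2/5
(2,2)1 4/8
(2,3)1 2/6
(2,4)2 4/6
(2,5)2 3/3
(3,1)1 3/5
(3,2)2 1/8
(3,3)1 4/7
(3,5)2 3/3
(4,1)2 3/5
(4,2)1 3/8
(4,3)1 3/7
(4,4)2 2/6
(5,1)2 2/3
(5,2)2 3/5
(5,3)2 2/5
(5,4)1 2/4
(5,5)1 1/2
Sum over 22 agents: 1/3 + 2/5 + 2/4 + 2/2 + 2/5 + 4/8 + 2/6 + 4/6 + 3/3 + 3/5 + 1/8 + 4/7 + 3/3 + 3/5 + 3/8 + 3/7 + 2/6 + 2/3 + 3/5 + 2/5 + 2/4 + 1/2 = 71/6; mean = 71/6 ÷ 22 = 71/132 = 0.537878… → 0.538.

0.538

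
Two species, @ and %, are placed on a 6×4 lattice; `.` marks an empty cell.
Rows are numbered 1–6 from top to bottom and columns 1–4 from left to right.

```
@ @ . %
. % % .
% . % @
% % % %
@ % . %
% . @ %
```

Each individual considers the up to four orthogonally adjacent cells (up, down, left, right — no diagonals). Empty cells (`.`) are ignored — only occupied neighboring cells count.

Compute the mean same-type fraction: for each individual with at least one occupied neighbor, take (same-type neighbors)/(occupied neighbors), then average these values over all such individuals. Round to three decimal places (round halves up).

(1,1)@ 1/1
(1,2)@ 1/2
(1,4)% — no occupied neighbors
(2,2)% 1/2
(2,3)% 2/2
(3,1)% 1/1
(3,3)% 2/3
(3,4)@ 0/2
(4,1)% 2/3
(4,2)% 3/3
(4,3)% 3/3
(4,4)% 2/3
(5,1)@ 0/3
(5,2)% 1/2
(5,4)% 2/2
(6,1)% 0/1
(6,3)@ 0/1
(6,4)% 1/2
Sum over 17 individuals: 1/1 + 1/2 + 1/2 + 2/2 + 1/1 + 2/3 + 0/2 + 2/3 + 3/3 + 3/3 + 2/3 + 0/3 + 1/2 + 2/2 + 0/1 + 0/1 + 1/2 = 10; mean = 10 ÷ 17 = 10/17 = 0.588235… → 0.588.

0.588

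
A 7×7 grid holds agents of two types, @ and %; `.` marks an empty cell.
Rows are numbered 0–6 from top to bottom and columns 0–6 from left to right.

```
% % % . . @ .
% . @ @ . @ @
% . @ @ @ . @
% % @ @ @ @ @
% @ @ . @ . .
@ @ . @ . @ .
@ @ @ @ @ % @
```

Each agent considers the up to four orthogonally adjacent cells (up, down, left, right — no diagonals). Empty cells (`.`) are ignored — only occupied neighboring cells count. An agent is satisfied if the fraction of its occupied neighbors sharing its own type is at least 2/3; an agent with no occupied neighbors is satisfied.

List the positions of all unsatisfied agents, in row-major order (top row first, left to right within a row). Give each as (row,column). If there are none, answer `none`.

(0,0)% 2/2 satisfied
(0,1)% 2/2 satisfied
(0,2)% 1/2 not
(0,5)@ 1/1 satisfied
(1,0)% 2/2 satisfied
(1,2)@ 2/3 satisfied
(1,3)@ 2/2 satisfied
(1,5)@ 2/2 satisfied
(1,6)@ 2/2 satisfied
(2,0)% 2/2 satisfied
(2,2)@ 3/3 satisfied
(2,3)@ 4/4 satisfied
(2,4)@ 2/2 satisfied
(2,6)@ 2/2 satisfied
(3,0)% 3/3 satisfied
(3,1)% 1/3 not
(3,2)@ 3/4 satisfied
(3,3)@ 3/3 satisfied
(3,4)@ 4/4 satisfied
(3,5)@ 2/2 satisfied
(3,6)@ 2/2 satisfied
(4,0)% 1/3 not
(4,1)@ 2/4 not
(4,2)@ 2/2 satisfied
(4,4)@ 1/1 satisfied
(5,0)@ 2/3 satisfied
(5,1)@ 3/3 satisfied
(5,3)@ 1/1 satisfied
(5,5)@ 0/1 not
(6,0)@ 2/2 satisfied
(6,1)@ 3/3 satisfied
(6,2)@ 2/2 satisfied
(6,3)@ 3/3 satisfied
(6,4)@ 1/2 not
(6,5)% 0/3 not
(6,6)@ 0/1 not

(0,2), (3,1), (4,0), (4,1), (5,5), (6,4), (6,5), (6,6)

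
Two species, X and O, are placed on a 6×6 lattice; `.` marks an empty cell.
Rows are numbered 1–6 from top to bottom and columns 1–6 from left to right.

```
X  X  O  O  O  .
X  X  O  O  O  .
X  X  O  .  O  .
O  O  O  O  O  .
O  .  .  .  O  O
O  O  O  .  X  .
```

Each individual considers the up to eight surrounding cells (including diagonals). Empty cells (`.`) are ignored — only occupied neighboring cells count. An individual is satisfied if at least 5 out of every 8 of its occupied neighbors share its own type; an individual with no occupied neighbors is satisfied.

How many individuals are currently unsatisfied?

7

(1,1)X 3/3 ok
(1,2)X 3/5 unhappy
(1,3)O 3/5 unhappy
(1,4)O 5/5 ok
(1,5)O 3/3 ok
(2,1)X 5/5 ok
(2,2)X 5/8 ok
(2,3)O 4/7 unhappy
(2,4)O 7/7 ok
(2,5)O 4/4 ok
(3,1)X 3/5 unhappy
(3,2)X 3/8 unhappy
(3,3)O 5/7 ok
(3,5)O 4/4 ok
(4,1)O 2/4 unhappy
(4,2)O 4/6 ok
(4,3)O 3/4 ok
(4,4)O 5/5 ok
(4,5)O 4/4 ok
(5,1)O 4/4 ok
(5,5)O 3/4 ok
(5,6)O 2/3 ok
(6,1)O 2/2 ok
(6,2)O 3/3 ok
(6,3)O 1/1 ok
(6,5)X 0/2 unhappy
Unsatisfied: (1,2), (1,3), (2,3), (3,1), (3,2), (4,1), (6,5) — 7 in total.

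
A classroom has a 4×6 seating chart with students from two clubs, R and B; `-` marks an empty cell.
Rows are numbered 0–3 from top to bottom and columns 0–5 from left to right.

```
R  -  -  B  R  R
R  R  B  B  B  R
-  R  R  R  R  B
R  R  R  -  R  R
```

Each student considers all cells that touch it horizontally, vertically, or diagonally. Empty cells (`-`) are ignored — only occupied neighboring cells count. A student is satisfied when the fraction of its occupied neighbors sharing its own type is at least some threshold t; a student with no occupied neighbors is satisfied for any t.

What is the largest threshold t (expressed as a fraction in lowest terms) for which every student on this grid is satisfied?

Row 0: (0,0)R 2/2 · (0,3)B 3/4 · (0,4)R 2/5 · (0,5)R 2/3
Row 1: (1,0)R 3/3 · (1,1)R 4/5 · (1,2)B 2/6 · (1,3)B 3/7 · (1,4)B 3/8 · (1,5)R 3/5
Row 2: (2,1)R 6/7 · (2,2)R 5/7 · (2,3)R 4/7 · (2,4)R 4/7 · (2,5)B 1/5
Row 3: (3,0)R 2/2 · (3,1)R 4/4 · (3,2)R 4/4 · (3,4)R 3/4 · (3,5)R 2/3
The smallest same-type fraction is 1/5 at (2,5), which reduces to 1/5. Any threshold above that leaves this student unsatisfied.

1/5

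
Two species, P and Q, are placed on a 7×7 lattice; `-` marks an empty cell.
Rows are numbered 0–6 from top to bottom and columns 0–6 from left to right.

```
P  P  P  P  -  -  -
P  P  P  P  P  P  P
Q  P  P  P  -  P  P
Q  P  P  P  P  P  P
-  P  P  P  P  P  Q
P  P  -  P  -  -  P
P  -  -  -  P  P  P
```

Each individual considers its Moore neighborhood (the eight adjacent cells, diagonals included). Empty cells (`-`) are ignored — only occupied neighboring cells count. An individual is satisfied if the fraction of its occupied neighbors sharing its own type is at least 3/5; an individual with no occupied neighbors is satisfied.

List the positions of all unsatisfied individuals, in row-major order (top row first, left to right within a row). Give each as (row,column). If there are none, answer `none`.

Row 0: (0,0)P 3/3 satisfied · (0,1)P 5/5 satisfied · (0,2)P 5/5 satisfied · (0,3)P 4/4 satisfied
Row 1: (1,0)P 4/5 satisfied · (1,1)P 7/8 satisfied · (1,2)P 8/8 satisfied · (1,3)P 6/6 satisfied · (1,4)P 5/5 satisfied · (1,5)P 4/4 satisfied · (1,6)P 3/3 satisfied
Row 2: (2,0)Q 1/5 not · (2,1)P 6/8 satisfied · (2,2)P 8/8 satisfied · (2,3)P 7/7 satisfied · (2,5)P 7/7 satisfied · (2,6)P 5/5 satisfied
Row 3: (3,0)Q 1/4 not · (3,1)P 5/7 satisfied · (3,2)P 8/8 satisfied · (3,3)P 7/7 satisfied · (3,4)P 7/7 satisfied · (3,5)P 6/7 satisfied · (3,6)P 4/5 satisfied
Row 4: (4,1)P 5/6 satisfied · (4,2)P 7/7 satisfied · (4,3)P 6/6 satisfied · (4,4)P 6/6 satisfied · (4,5)P 5/6 satisfied · (4,6)Q 0/4 not
Row 5: (5,0)P 3/3 satisfied · (5,1)P 4/4 satisfied · (5,3)P 4/4 satisfied · (5,6)P 3/4 satisfied
Row 6: (6,0)P 2/2 satisfied · (6,4)P 2/2 satisfied · (6,5)P 3/3 satisfied · (6,6)P 2/2 satisfied

(2,0), (3,0), (4,6)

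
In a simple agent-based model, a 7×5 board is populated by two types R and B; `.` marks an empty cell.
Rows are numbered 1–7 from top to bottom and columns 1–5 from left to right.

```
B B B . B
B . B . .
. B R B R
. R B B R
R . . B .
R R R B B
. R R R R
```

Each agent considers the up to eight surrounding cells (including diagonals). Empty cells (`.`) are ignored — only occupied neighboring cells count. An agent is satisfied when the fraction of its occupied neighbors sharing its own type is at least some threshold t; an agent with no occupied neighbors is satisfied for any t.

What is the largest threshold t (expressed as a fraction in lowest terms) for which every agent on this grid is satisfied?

1/6

Row 1: (1,1)B 2/2 · (1,2)B 4/4 · (1,3)B 2/2 · (1,5)B — no occupied neighbors
Row 2: (2,1)B 3/3 · (2,3)B 4/5
Row 3: (3,2)B 3/5 · (3,3)R 1/6 · (3,4)B 3/6 · (3,5)R 1/3
Row 4: (4,2)R 2/4 · (4,3)B 4/6 · (4,4)B 3/6 · (4,5)R 1/4
Row 5: (5,1)R 3/3 · (5,4)B 4/6
Row 6: (6,1)R 3/3 · (6,2)R 5/5 · (6,3)R 4/6 · (6,4)B 2/6 · (6,5)B 2/4
Row 7: (7,2)R 4/4 · (7,3)R 4/5 · (7,4)R 3/5 · (7,5)R 1/3
The smallest same-type fraction is 1/6 at (3,3), which reduces to 1/6. Any threshold above that leaves this agent unsatisfied.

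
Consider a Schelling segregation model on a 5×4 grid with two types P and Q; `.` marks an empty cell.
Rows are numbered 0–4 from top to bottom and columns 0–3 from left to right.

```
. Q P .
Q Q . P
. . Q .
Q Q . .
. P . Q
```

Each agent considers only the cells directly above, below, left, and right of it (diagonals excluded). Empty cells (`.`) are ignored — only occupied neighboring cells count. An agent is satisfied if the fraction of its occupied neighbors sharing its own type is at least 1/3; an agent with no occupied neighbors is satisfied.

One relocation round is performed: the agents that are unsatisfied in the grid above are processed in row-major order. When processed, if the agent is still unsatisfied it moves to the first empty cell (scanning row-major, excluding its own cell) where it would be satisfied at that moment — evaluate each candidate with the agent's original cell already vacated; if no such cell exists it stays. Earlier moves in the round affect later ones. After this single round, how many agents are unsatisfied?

Initially unsatisfied (in order): (0,2), (4,1).
  (0,2) → (0,3).
  (4,1) → (0,2).
Resulting grid:
. Q P P
Q Q . P
. . Q .
Q Q . .
. . . Q
All satisfied now.

0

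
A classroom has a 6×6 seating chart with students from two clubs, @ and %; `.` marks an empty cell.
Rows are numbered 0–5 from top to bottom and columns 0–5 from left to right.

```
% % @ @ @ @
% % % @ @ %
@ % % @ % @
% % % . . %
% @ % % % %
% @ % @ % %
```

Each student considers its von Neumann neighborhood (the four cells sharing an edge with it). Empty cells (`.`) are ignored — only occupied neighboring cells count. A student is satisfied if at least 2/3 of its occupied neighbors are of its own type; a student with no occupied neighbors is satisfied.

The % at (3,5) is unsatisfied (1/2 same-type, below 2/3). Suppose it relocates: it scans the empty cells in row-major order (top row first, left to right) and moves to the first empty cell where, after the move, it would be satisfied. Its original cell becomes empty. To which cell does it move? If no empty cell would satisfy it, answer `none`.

Vacating (3,5). Empty cells in order:
  (3,3): 2/3 same-type → satisfied — stop here.

(3,3)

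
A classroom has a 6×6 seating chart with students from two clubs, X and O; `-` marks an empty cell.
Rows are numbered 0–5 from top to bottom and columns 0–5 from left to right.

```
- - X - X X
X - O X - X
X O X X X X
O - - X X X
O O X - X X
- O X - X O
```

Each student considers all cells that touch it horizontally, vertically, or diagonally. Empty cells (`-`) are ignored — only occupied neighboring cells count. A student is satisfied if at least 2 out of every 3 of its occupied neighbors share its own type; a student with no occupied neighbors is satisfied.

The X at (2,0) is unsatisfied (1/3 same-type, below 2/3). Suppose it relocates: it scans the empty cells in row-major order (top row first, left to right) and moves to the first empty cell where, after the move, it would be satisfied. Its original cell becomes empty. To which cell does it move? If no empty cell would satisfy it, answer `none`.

Vacating (2,0). Empty cells in order:
  (0,0): 1/1 same-type → satisfied — stop here.

(0,0)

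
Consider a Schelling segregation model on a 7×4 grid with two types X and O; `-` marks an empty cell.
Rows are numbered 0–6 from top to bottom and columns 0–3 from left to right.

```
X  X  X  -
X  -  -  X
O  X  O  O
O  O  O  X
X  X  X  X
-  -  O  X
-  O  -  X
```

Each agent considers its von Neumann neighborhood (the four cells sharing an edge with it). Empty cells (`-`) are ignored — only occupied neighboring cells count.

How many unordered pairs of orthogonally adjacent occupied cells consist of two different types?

Scan each occupied cell's neighbors to the right and below so each pair is counted once.
From row 0: 0 unlike of 3 pairs (running 0/3).
From row 1: 2 unlike of 2 pairs (running 2/5).
From row 2: 4 unlike of 7 pairs (running 6/12).
From row 3: 4 unlike of 7 pairs (running 10/19).
From row 4: 1 unlike of 5 pairs (running 11/24).
From row 5: 1 unlike of 2 pairs (running 12/26).
Total adjacent occupied pairs: 26; unlike-type pairs: 12.

12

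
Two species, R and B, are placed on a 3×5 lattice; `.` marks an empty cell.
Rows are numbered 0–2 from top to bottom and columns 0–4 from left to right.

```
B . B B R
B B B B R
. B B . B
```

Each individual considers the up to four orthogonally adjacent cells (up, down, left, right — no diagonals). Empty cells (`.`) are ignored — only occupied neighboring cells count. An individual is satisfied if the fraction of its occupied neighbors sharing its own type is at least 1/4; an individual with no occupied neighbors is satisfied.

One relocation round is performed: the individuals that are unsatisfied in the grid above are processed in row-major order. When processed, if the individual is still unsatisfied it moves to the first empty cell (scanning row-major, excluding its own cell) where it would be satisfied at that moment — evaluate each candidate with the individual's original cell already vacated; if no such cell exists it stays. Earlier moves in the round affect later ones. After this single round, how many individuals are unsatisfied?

Initially unsatisfied (in order): (2,4).
  (2,4) → (0,1).
Resulting grid:
B B B B R
B B B B R
. B B . .
All satisfied now.

0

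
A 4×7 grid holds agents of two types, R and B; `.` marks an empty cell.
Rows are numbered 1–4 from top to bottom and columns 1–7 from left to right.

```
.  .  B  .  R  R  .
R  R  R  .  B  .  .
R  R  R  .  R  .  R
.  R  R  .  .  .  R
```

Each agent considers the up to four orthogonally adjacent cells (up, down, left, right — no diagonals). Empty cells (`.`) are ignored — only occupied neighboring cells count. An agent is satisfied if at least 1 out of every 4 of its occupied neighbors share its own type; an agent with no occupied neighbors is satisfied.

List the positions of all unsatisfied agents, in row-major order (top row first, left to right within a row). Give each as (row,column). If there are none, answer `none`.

(1,3)B 0/1 ✗
(1,5)R 1/2 ✓
(1,6)R 1/1 ✓
(2,1)R 2/2 ✓
(2,2)R 3/3 ✓
(2,3)R 2/3 ✓
(2,5)B 0/2 ✗
(3,1)R 2/2 ✓
(3,2)R 4/4 ✓
(3,3)R 3/3 ✓
(3,5)R 0/1 ✗
(3,7)R 1/1 ✓
(4,2)R 2/2 ✓
(4,3)R 2/2 ✓
(4,7)R 1/1 ✓

(1,3), (2,5), (3,5)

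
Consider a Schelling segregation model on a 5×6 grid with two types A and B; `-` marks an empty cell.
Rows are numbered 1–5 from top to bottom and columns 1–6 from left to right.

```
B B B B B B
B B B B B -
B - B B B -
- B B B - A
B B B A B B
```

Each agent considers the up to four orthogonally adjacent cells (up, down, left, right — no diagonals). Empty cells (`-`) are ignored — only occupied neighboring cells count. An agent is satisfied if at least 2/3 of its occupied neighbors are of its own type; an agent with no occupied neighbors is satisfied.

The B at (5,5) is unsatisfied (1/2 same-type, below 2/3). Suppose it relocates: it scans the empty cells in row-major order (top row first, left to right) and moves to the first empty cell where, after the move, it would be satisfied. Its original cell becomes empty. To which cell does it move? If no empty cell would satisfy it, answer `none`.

(2,6)

Vacating (5,5). Empty cells in order:
  (2,6): 2/2 same-type → satisfied — stop here.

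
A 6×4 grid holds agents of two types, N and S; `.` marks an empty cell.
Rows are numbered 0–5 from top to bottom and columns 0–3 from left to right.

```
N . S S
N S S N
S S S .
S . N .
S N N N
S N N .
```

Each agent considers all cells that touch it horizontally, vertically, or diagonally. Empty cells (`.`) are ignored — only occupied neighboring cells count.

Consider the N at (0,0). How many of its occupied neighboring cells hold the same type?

Occupied neighbors of (0,0): (1,0)=N, (1,1)=S.
Same type (N): 1 of 2.

1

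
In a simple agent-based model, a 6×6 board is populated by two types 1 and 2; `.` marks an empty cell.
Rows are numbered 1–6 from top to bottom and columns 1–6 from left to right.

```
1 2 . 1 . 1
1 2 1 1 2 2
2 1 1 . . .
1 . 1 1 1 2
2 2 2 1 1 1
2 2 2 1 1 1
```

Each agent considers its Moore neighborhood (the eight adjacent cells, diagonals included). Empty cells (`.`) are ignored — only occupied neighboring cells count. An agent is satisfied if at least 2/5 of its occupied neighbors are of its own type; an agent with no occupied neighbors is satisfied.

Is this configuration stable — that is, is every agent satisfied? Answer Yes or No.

Row 1: (1,1)1 1/3 unhappy · (1,2)2 1/4 unhappy · (1,4)1 2/3 ok · (1,6)1 0/2 unhappy
Row 2: (2,1)1 2/5 ok · (2,2)2 2/7 unhappy · (2,3)1 4/6 ok · (2,4)1 3/4 ok · (2,5)2 1/4 unhappy · (2,6)2 1/2 ok
Row 3: (3,1)2 1/4 unhappy · (3,2)1 5/7 ok · (3,3)1 5/6 ok
Row 4: (4,1)1 1/4 unhappy · (4,3)1 4/6 ok · (4,4)1 5/6 ok · (4,5)1 4/5 ok · (4,6)2 0/3 unhappy
Row 5: (5,1)2 3/4 ok · (5,2)2 5/7 ok · (5,3)2 3/7 ok · (5,4)1 6/8 ok · (5,5)1 7/8 ok · (5,6)1 4/5 ok
Row 6: (6,1)2 3/3 ok · (6,2)2 5/5 ok · (6,3)2 3/5 ok · (6,4)1 3/5 ok · (6,5)1 5/5 ok · (6,6)1 3/3 ok
For instance (1,1) has only 1/3 same-type neighbors, below 2/5.

No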